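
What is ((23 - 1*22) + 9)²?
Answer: 100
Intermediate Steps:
((23 - 1*22) + 9)² = ((23 - 22) + 9)² = (1 + 9)² = 10² = 100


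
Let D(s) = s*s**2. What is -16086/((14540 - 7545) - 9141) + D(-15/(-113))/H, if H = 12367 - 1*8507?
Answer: 8959231005087/1195232387332 ≈ 7.4958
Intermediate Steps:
H = 3860 (H = 12367 - 8507 = 3860)
D(s) = s**3
-16086/((14540 - 7545) - 9141) + D(-15/(-113))/H = -16086/((14540 - 7545) - 9141) + (-15/(-113))**3/3860 = -16086/(6995 - 9141) + (-15*(-1/113))**3*(1/3860) = -16086/(-2146) + (15/113)**3*(1/3860) = -16086*(-1/2146) + (3375/1442897)*(1/3860) = 8043/1073 + 675/1113916484 = 8959231005087/1195232387332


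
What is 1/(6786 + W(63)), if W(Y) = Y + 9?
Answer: 1/6858 ≈ 0.00014582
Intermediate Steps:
W(Y) = 9 + Y
1/(6786 + W(63)) = 1/(6786 + (9 + 63)) = 1/(6786 + 72) = 1/6858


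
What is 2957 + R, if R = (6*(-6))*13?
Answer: 2489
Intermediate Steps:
R = -468 (R = -36*13 = -468)
2957 + R = 2957 - 468 = 2489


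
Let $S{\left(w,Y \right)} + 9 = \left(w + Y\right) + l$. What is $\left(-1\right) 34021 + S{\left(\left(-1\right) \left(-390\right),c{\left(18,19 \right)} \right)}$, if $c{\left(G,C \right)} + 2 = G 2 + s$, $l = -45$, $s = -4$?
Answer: $-33655$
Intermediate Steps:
$c{\left(G,C \right)} = -6 + 2 G$ ($c{\left(G,C \right)} = -2 + \left(G 2 - 4\right) = -2 + \left(2 G - 4\right) = -2 + \left(-4 + 2 G\right) = -6 + 2 G$)
$S{\left(w,Y \right)} = -54 + Y + w$ ($S{\left(w,Y \right)} = -9 - \left(45 - Y - w\right) = -9 + \left(-45 + Y + w\right) = -54 + Y + w$)
$\left(-1\right) 34021 + S{\left(\left(-1\right) \left(-390\right),c{\left(18,19 \right)} \right)} = \left(-1\right) 34021 - -366 = -34021 + \left(-54 + \left(-6 + 36\right) + 390\right) = -34021 + \left(-54 + 30 + 390\right) = -34021 + 366 = -33655$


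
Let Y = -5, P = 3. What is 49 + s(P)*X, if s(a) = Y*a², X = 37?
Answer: -1616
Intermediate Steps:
s(a) = -5*a²
49 + s(P)*X = 49 - 5*3²*37 = 49 - 5*9*37 = 49 - 45*37 = 49 - 1665 = -1616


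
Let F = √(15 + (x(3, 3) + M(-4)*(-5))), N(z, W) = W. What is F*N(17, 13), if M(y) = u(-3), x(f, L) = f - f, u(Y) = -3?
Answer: 13*√30 ≈ 71.204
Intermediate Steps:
x(f, L) = 0
M(y) = -3
F = √30 (F = √(15 + (0 - 3*(-5))) = √(15 + (0 + 15)) = √(15 + 15) = √30 ≈ 5.4772)
F*N(17, 13) = √30*13 = 13*√30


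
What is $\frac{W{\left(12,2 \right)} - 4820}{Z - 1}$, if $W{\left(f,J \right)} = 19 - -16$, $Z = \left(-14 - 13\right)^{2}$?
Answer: $- \frac{4785}{728} \approx -6.5728$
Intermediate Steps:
$Z = 729$ ($Z = \left(-27\right)^{2} = 729$)
$W{\left(f,J \right)} = 35$ ($W{\left(f,J \right)} = 19 + 16 = 35$)
$\frac{W{\left(12,2 \right)} - 4820}{Z - 1} = \frac{35 - 4820}{729 - 1} = - \frac{4785}{728}$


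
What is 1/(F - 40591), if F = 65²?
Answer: -1/36366 ≈ -2.7498e-5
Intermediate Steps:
F = 4225
1/(F - 40591) = 1/(4225 - 40591) = 1/(-36366) = -1/36366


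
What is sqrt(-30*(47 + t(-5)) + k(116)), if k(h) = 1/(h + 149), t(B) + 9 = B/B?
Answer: I*sqrt(82162985)/265 ≈ 34.205*I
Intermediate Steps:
t(B) = -8 (t(B) = -9 + B/B = -9 + 1 = -8)
k(h) = 1/(149 + h)
sqrt(-30*(47 + t(-5)) + k(116)) = sqrt(-30*(47 - 8) + 1/(149 + 116)) = sqrt(-30*39 + 1/265) = sqrt(-1170 + 1/265) = sqrt(-310049/265) = I*sqrt(82162985)/265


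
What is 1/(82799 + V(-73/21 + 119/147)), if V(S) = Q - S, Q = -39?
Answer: 3/248288 ≈ 1.2083e-5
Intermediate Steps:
V(S) = -39 - S
1/(82799 + V(-73/21 + 119/147)) = 1/(82799 + (-39 - (-73/21 + 119/147))) = 1/(82799 + (-39 - (-73*1/21 + 119*(1/147)))) = 1/(82799 + (-39 - (-73/21 + 17/21))) = 1/(82799 + (-39 - 1*(-8/3))) = 1/(82799 + (-39 + 8/3)) = 1/(82799 - 109/3) = 1/(248288/3) = 3/248288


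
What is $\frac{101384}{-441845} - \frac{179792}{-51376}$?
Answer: $\frac{244182539}{74671805} \approx 3.2701$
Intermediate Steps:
$\frac{101384}{-441845} - \frac{179792}{-51376} = 101384 \left(- \frac{1}{441845}\right) - - \frac{11237}{3211} = - \frac{5336}{23255} + \frac{11237}{3211} = \frac{244182539}{74671805}$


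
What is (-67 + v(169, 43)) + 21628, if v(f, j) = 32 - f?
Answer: 21424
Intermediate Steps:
(-67 + v(169, 43)) + 21628 = (-67 + (32 - 1*169)) + 21628 = (-67 + (32 - 169)) + 21628 = (-67 - 137) + 21628 = -204 + 21628 = 21424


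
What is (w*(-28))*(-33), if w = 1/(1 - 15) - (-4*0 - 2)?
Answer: 1782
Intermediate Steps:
w = 27/14 (w = 1/(-14) - (0 - 2) = -1/14 - 1*(-2) = -1/14 + 2 = 27/14 ≈ 1.9286)
(w*(-28))*(-33) = ((27/14)*(-28))*(-33) = -54*(-33) = 1782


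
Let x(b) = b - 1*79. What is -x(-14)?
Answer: 93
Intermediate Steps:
x(b) = -79 + b (x(b) = b - 79 = -79 + b)
-x(-14) = -(-79 - 14) = -1*(-93) = 93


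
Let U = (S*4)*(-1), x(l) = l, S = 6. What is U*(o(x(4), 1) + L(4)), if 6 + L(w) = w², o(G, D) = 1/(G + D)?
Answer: -1224/5 ≈ -244.80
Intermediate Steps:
U = -24 (U = (6*4)*(-1) = 24*(-1) = -24)
o(G, D) = 1/(D + G)
L(w) = -6 + w²
U*(o(x(4), 1) + L(4)) = -24*(1/(1 + 4) + (-6 + 4²)) = -24*(1/5 + (-6 + 16)) = -24*(⅕ + 10) = -24*51/5 = -1224/5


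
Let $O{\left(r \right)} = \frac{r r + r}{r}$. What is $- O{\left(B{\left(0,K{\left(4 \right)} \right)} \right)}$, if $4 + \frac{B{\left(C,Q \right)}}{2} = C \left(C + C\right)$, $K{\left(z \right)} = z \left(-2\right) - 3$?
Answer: $7$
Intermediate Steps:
$K{\left(z \right)} = -3 - 2 z$ ($K{\left(z \right)} = - 2 z - 3 = -3 - 2 z$)
$B{\left(C,Q \right)} = -8 + 4 C^{2}$ ($B{\left(C,Q \right)} = -8 + 2 C \left(C + C\right) = -8 + 2 C 2 C = -8 + 2 \cdot 2 C^{2} = -8 + 4 C^{2}$)
$O{\left(r \right)} = \frac{r + r^{2}}{r}$ ($O{\left(r \right)} = \frac{r^{2} + r}{r} = \frac{r + r^{2}}{r}$)
$- O{\left(B{\left(0,K{\left(4 \right)} \right)} \right)} = - (1 - \left(8 - 4 \cdot 0^{2}\right)) = - (1 + \left(-8 + 4 \cdot 0\right)) = - (1 + \left(-8 + 0\right)) = - (1 - 8) = \left(-1\right) \left(-7\right) = 7$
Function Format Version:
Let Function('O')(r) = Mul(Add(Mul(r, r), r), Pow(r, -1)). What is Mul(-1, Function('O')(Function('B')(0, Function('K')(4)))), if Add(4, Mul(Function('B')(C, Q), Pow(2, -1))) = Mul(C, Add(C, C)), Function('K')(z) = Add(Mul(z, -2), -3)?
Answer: 7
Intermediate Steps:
Function('K')(z) = Add(-3, Mul(-2, z)) (Function('K')(z) = Add(Mul(-2, z), -3) = Add(-3, Mul(-2, z)))
Function('B')(C, Q) = Add(-8, Mul(4, Pow(C, 2))) (Function('B')(C, Q) = Add(-8, Mul(2, Mul(C, Add(C, C)))) = Add(-8, Mul(2, Mul(C, Mul(2, C)))) = Add(-8, Mul(2, Mul(2, Pow(C, 2)))) = Add(-8, Mul(4, Pow(C, 2))))
Function('O')(r) = Mul(Pow(r, -1), Add(r, Pow(r, 2))) (Function('O')(r) = Mul(Add(Pow(r, 2), r), Pow(r, -1)) = Mul(Add(r, Pow(r, 2)), Pow(r, -1)) = Mul(Pow(r, -1), Add(r, Pow(r, 2))))
Mul(-1, Function('O')(Function('B')(0, Function('K')(4)))) = Mul(-1, Add(1, Add(-8, Mul(4, Pow(0, 2))))) = Mul(-1, Add(1, Add(-8, Mul(4, 0)))) = Mul(-1, Add(1, Add(-8, 0))) = Mul(-1, Add(1, -8)) = Mul(-1, -7) = 7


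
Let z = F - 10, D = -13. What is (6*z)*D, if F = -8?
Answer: 1404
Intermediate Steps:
z = -18 (z = -8 - 10 = -18)
(6*z)*D = (6*(-18))*(-13) = -108*(-13) = 1404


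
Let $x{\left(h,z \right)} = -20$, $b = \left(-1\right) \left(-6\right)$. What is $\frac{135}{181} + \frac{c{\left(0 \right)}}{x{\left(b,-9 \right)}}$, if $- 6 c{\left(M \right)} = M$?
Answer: $\frac{135}{181} \approx 0.74586$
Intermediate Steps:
$c{\left(M \right)} = - \frac{M}{6}$
$b = 6$
$\frac{135}{181} + \frac{c{\left(0 \right)}}{x{\left(b,-9 \right)}} = \frac{135}{181} + \frac{\left(- \frac{1}{6}\right) 0}{-20} = 135 \cdot \frac{1}{181} + 0 \left(- \frac{1}{20}\right) = \frac{135}{181} + 0 = \frac{135}{181}$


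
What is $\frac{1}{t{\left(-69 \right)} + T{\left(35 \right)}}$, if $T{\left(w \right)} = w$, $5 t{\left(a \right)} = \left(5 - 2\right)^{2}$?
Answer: $\frac{5}{184} \approx 0.027174$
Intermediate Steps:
$t{\left(a \right)} = \frac{9}{5}$ ($t{\left(a \right)} = \frac{\left(5 - 2\right)^{2}}{5} = \frac{3^{2}}{5} = \frac{1}{5} \cdot 9 = \frac{9}{5}$)
$\frac{1}{t{\left(-69 \right)} + T{\left(35 \right)}} = \frac{1}{\frac{9}{5} + 35} = \frac{1}{\frac{184}{5}} = \frac{5}{184}$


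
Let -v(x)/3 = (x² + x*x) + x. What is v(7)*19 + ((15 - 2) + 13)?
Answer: -5959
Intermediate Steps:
v(x) = -6*x² - 3*x (v(x) = -3*((x² + x*x) + x) = -3*((x² + x²) + x) = -3*(2*x² + x) = -3*(x + 2*x²) = -6*x² - 3*x)
v(7)*19 + ((15 - 2) + 13) = -3*7*(1 + 2*7)*19 + ((15 - 2) + 13) = -3*7*(1 + 14)*19 + (13 + 13) = -3*7*15*19 + 26 = -315*19 + 26 = -5985 + 26 = -5959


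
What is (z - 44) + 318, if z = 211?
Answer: 485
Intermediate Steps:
(z - 44) + 318 = (211 - 44) + 318 = 167 + 318 = 485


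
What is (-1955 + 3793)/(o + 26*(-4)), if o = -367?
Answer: -1838/471 ≈ -3.9023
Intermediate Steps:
(-1955 + 3793)/(o + 26*(-4)) = (-1955 + 3793)/(-367 + 26*(-4)) = 1838/(-367 - 104) = 1838/(-471) = 1838*(-1/471) = -1838/471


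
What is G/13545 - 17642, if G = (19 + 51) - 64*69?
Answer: -238965236/13545 ≈ -17642.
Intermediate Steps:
G = -4346 (G = 70 - 4416 = -4346)
G/13545 - 17642 = -4346/13545 - 17642 = -238965236/13545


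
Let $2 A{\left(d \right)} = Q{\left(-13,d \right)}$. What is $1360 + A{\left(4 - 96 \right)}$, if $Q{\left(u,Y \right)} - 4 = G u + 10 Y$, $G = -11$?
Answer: $\frac{1947}{2} \approx 973.5$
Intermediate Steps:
$Q{\left(u,Y \right)} = 4 - 11 u + 10 Y$ ($Q{\left(u,Y \right)} = 4 + \left(- 11 u + 10 Y\right) = 4 - 11 u + 10 Y$)
$A{\left(d \right)} = \frac{147}{2} + 5 d$ ($A{\left(d \right)} = \frac{4 - -143 + 10 d}{2} = \frac{4 + 143 + 10 d}{2} = \frac{147 + 10 d}{2} = \frac{147}{2} + 5 d$)
$1360 + A{\left(4 - 96 \right)} = 1360 + \left(\frac{147}{2} + 5 \left(4 - 96\right)\right) = 1360 + \left(\frac{147}{2} + 5 \left(-92\right)\right) = 1360 + \left(\frac{147}{2} - 460\right) = 1360 - \frac{773}{2} = \frac{1947}{2}$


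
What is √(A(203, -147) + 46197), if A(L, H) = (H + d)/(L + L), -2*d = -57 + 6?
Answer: 3*√846097707/406 ≈ 214.93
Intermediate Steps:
d = 51/2 (d = -(-57 + 6)/2 = -½*(-51) = 51/2 ≈ 25.500)
A(L, H) = (51/2 + H)/(2*L) (A(L, H) = (H + 51/2)/(L + L) = (51/2 + H)/((2*L)) = (51/2 + H)*(1/(2*L)) = (51/2 + H)/(2*L))
√(A(203, -147) + 46197) = √((¼)*(51 + 2*(-147))/203 + 46197) = √((¼)*(1/203)*(51 - 294) + 46197) = √((¼)*(1/203)*(-243) + 46197) = √(-243/812 + 46197) = √(37511721/812) = 3*√846097707/406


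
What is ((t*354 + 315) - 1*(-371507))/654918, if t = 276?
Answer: 234763/327459 ≈ 0.71692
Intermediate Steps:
((t*354 + 315) - 1*(-371507))/654918 = ((276*354 + 315) - 1*(-371507))/654918 = ((97704 + 315) + 371507)*(1/654918) = (98019 + 371507)*(1/654918) = 469526*(1/654918) = 234763/327459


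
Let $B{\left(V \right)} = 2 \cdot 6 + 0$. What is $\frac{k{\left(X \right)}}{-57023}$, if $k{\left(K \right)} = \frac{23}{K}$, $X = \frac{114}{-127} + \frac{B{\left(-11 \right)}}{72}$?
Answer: $\frac{138}{250093} \approx 0.00055179$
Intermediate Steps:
$B{\left(V \right)} = 12$ ($B{\left(V \right)} = 12 + 0 = 12$)
$X = - \frac{557}{762}$ ($X = \frac{114}{-127} + \frac{12}{72} = 114 \left(- \frac{1}{127}\right) + 12 \cdot \frac{1}{72} = - \frac{114}{127} + \frac{1}{6} = - \frac{557}{762} \approx -0.73097$)
$\frac{k{\left(X \right)}}{-57023} = \frac{23 \frac{1}{- \frac{557}{762}}}{-57023} = 23 \left(- \frac{762}{557}\right) \left(- \frac{1}{57023}\right) = \left(- \frac{17526}{557}\right) \left(- \frac{1}{57023}\right) = \frac{138}{250093}$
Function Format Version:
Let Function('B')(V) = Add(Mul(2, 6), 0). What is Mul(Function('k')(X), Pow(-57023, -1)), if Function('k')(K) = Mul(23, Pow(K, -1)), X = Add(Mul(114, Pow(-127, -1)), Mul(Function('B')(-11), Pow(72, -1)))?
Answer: Rational(138, 250093) ≈ 0.00055179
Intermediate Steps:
Function('B')(V) = 12 (Function('B')(V) = Add(12, 0) = 12)
X = Rational(-557, 762) (X = Add(Mul(114, Pow(-127, -1)), Mul(12, Pow(72, -1))) = Add(Mul(114, Rational(-1, 127)), Mul(12, Rational(1, 72))) = Add(Rational(-114, 127), Rational(1, 6)) = Rational(-557, 762) ≈ -0.73097)
Mul(Function('k')(X), Pow(-57023, -1)) = Mul(Mul(23, Pow(Rational(-557, 762), -1)), Pow(-57023, -1)) = Mul(Mul(23, Rational(-762, 557)), Rational(-1, 57023)) = Mul(Rational(-17526, 557), Rational(-1, 57023)) = Rational(138, 250093)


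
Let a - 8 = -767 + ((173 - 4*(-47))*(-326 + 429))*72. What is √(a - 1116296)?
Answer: √1560121 ≈ 1249.0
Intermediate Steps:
a = 2676417 (a = 8 + (-767 + ((173 - 4*(-47))*(-326 + 429))*72) = 8 + (-767 + ((173 + 188)*103)*72) = 8 + (-767 + (361*103)*72) = 8 + (-767 + 37183*72) = 8 + (-767 + 2677176) = 8 + 2676409 = 2676417)
√(a - 1116296) = √(2676417 - 1116296) = √1560121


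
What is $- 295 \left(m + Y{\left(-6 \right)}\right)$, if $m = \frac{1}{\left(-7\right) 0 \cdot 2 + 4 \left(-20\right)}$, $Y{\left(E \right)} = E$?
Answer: $\frac{28379}{16} \approx 1773.7$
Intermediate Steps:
$m = - \frac{1}{80}$ ($m = \frac{1}{0 \cdot 2 - 80} = \frac{1}{0 - 80} = \frac{1}{-80} = - \frac{1}{80} \approx -0.0125$)
$- 295 \left(m + Y{\left(-6 \right)}\right) = - 295 \left(- \frac{1}{80} - 6\right) = \left(-295\right) \left(- \frac{481}{80}\right) = \frac{28379}{16}$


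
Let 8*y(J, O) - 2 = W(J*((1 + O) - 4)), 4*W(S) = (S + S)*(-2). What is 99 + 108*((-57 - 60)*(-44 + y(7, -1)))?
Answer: 508698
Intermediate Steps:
W(S) = -S (W(S) = ((S + S)*(-2))/4 = ((2*S)*(-2))/4 = (-4*S)/4 = -S)
y(J, O) = 1/4 - J*(-3 + O)/8 (y(J, O) = 1/4 + (-J*((1 + O) - 4))/8 = 1/4 + (-J*(-3 + O))/8 = 1/4 - J*(-3 + O)/8)
99 + 108*((-57 - 60)*(-44 + y(7, -1))) = 99 + 108*((-57 - 60)*(-44 + (1/4 - 1/8*7*(-3 - 1)))) = 99 + 108*(-117*(-44 + (1/4 - 1/8*7*(-4)))) = 99 + 108*(-117*(-44 + (1/4 + 7/2))) = 99 + 108*(-117*(-44 + 15/4)) = 99 + 108*(-117*(-161/4)) = 99 + 108*(18837/4) = 99 + 508599 = 508698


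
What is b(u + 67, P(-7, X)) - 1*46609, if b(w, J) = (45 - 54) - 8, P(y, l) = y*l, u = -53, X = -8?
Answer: -46626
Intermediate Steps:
P(y, l) = l*y
b(w, J) = -17 (b(w, J) = -9 - 8 = -17)
b(u + 67, P(-7, X)) - 1*46609 = -17 - 1*46609 = -17 - 46609 = -46626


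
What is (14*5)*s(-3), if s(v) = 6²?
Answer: 2520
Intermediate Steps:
s(v) = 36
(14*5)*s(-3) = (14*5)*36 = 70*36 = 2520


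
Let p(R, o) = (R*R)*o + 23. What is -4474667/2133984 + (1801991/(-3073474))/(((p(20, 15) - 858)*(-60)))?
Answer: -59194172348481973/28229928765207200 ≈ -2.0969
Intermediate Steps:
p(R, o) = 23 + o*R**2 (p(R, o) = R**2*o + 23 = o*R**2 + 23 = 23 + o*R**2)
-4474667/2133984 + (1801991/(-3073474))/(((p(20, 15) - 858)*(-60))) = -4474667/2133984 + (1801991/(-3073474))/((((23 + 15*20**2) - 858)*(-60))) = -4474667*1/2133984 + (1801991*(-1/3073474))/((((23 + 15*400) - 858)*(-60))) = -4474667/2133984 - 1801991*(-1/(60*((23 + 6000) - 858)))/3073474 = -4474667/2133984 - 1801991*(-1/(60*(6023 - 858)))/3073474 = -4474667/2133984 - 1801991/(3073474*(5165*(-60))) = -4474667/2133984 - 1801991/3073474/(-309900) = -4474667/2133984 - 1801991/3073474*(-1/309900) = -4474667/2133984 + 1801991/952469592600 = -59194172348481973/28229928765207200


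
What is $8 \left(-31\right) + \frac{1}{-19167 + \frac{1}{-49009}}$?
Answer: $- \frac{232960214001}{939355504} \approx -248.0$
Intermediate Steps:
$8 \left(-31\right) + \frac{1}{-19167 + \frac{1}{-49009}} = -248 + \frac{1}{-19167 - \frac{1}{49009}} = -248 + \frac{1}{- \frac{939355504}{49009}} = -248 - \frac{49009}{939355504} = - \frac{232960214001}{939355504}$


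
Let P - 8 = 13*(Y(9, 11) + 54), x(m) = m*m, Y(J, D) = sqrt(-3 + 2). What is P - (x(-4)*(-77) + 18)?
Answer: 1924 + 13*I ≈ 1924.0 + 13.0*I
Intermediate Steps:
Y(J, D) = I (Y(J, D) = sqrt(-1) = I)
x(m) = m**2
P = 710 + 13*I (P = 8 + 13*(I + 54) = 8 + 13*(54 + I) = 8 + (702 + 13*I) = 710 + 13*I ≈ 710.0 + 13.0*I)
P - (x(-4)*(-77) + 18) = (710 + 13*I) - ((-4)**2*(-77) + 18) = (710 + 13*I) - (16*(-77) + 18) = (710 + 13*I) - (-1232 + 18) = (710 + 13*I) - 1*(-1214) = (710 + 13*I) + 1214 = 1924 + 13*I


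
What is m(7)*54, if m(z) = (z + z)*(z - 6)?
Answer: 756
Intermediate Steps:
m(z) = 2*z*(-6 + z) (m(z) = (2*z)*(-6 + z) = 2*z*(-6 + z))
m(7)*54 = (2*7*(-6 + 7))*54 = (2*7*1)*54 = 14*54 = 756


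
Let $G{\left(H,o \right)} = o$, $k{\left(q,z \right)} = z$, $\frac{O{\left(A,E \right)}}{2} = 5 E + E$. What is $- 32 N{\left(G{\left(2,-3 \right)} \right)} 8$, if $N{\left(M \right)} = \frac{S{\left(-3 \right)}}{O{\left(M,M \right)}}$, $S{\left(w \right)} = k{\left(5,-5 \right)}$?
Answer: $- \frac{320}{9} \approx -35.556$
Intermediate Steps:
$O{\left(A,E \right)} = 12 E$ ($O{\left(A,E \right)} = 2 \left(5 E + E\right) = 2 \cdot 6 E = 12 E$)
$S{\left(w \right)} = -5$
$N{\left(M \right)} = - \frac{5}{12 M}$
$- 32 N{\left(G{\left(2,-3 \right)} \right)} 8 = - 32 \left(- \frac{5}{12 \left(-3\right)}\right) 8 = - 32 \left(\left(- \frac{5}{12}\right) \left(- \frac{1}{3}\right)\right) 8 = \left(-32\right) \frac{5}{36} \cdot 8 = \left(- \frac{40}{9}\right) 8 = - \frac{320}{9}$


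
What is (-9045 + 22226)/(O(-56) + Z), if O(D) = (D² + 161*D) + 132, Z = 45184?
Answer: 13181/39436 ≈ 0.33424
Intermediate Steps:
O(D) = 132 + D² + 161*D
(-9045 + 22226)/(O(-56) + Z) = (-9045 + 22226)/((132 + (-56)² + 161*(-56)) + 45184) = 13181/((132 + 3136 - 9016) + 45184) = 13181/(-5748 + 45184) = 13181/39436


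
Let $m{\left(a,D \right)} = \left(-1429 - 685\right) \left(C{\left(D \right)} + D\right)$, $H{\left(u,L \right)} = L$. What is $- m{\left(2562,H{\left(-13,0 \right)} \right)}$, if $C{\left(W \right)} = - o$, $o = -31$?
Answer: $65534$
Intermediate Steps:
$C{\left(W \right)} = 31$ ($C{\left(W \right)} = \left(-1\right) \left(-31\right) = 31$)
$m{\left(a,D \right)} = -65534 - 2114 D$ ($m{\left(a,D \right)} = \left(-1429 - 685\right) \left(31 + D\right) = - 2114 \left(31 + D\right) = -65534 - 2114 D$)
$- m{\left(2562,H{\left(-13,0 \right)} \right)} = - (-65534 - 0) = - (-65534 + 0) = \left(-1\right) \left(-65534\right) = 65534$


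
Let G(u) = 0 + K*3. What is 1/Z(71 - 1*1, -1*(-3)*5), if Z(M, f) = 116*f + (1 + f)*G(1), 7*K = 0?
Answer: 1/1740 ≈ 0.00057471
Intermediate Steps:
K = 0 (K = (⅐)*0 = 0)
G(u) = 0 (G(u) = 0 + 0*3 = 0 + 0 = 0)
Z(M, f) = 116*f (Z(M, f) = 116*f + (1 + f)*0 = 116*f + 0 = 116*f)
1/Z(71 - 1*1, -1*(-3)*5) = 1/(116*(-1*(-3)*5)) = 1/(116*(3*5)) = 1/(116*15) = 1/1740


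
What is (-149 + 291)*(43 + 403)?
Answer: 63332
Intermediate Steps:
(-149 + 291)*(43 + 403) = 142*446 = 63332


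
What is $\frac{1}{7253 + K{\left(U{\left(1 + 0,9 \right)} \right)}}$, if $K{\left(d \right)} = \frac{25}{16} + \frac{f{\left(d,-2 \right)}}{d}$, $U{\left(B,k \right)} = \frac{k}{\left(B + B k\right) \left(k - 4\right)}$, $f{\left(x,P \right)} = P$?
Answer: $\frac{144}{1043057} \approx 0.00013806$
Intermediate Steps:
$U{\left(B,k \right)} = \frac{k}{\left(-4 + k\right) \left(B + B k\right)}$ ($U{\left(B,k \right)} = \frac{k}{\left(B + B k\right) \left(-4 + k\right)} = \frac{k}{\left(-4 + k\right) \left(B + B k\right)}$)
$K{\left(d \right)} = \frac{25}{16} - \frac{2}{d}$
$\frac{1}{7253 + K{\left(U{\left(1 + 0,9 \right)} \right)}} = \frac{1}{7253 + \left(\frac{25}{16} - \frac{2}{9 \frac{1}{1 + 0} \frac{1}{-4 + 9^{2} - 27}}\right)} = \frac{1}{7253 + \left(\frac{25}{16} - \frac{2}{9 \cdot 1^{-1} \frac{1}{-4 + 81 - 27}}\right)} = \frac{1}{7253 + \left(\frac{25}{16} - \frac{2}{9 \cdot 1 \cdot \frac{1}{50}}\right)} = \frac{1}{7253 + \left(\frac{25}{16} - \frac{2}{\frac{9}{50}}\right)} = \frac{1}{7253 + \left(\frac{25}{16} - \frac{100}{9}\right)} = \frac{1}{7253 - \frac{1375}{144}} = \frac{1}{\frac{1043057}{144}} = \frac{144}{1043057}$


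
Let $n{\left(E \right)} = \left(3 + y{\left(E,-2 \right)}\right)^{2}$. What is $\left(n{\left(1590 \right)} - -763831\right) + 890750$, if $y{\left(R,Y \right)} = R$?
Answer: $4192230$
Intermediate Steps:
$n{\left(E \right)} = \left(3 + E\right)^{2}$
$\left(n{\left(1590 \right)} - -763831\right) + 890750 = \left(\left(3 + 1590\right)^{2} - -763831\right) + 890750 = \left(1593^{2} + \left(-685960 + 1449791\right)\right) + 890750 = \left(2537649 + 763831\right) + 890750 = 3301480 + 890750 = 4192230$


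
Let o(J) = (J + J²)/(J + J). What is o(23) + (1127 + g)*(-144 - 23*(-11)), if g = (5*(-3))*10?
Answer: 106505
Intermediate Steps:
g = -150 (g = -15*10 = -150)
o(J) = (J + J²)/(2*J) (o(J) = (J + J²)/((2*J)) = (J + J²)*(1/(2*J)) = (J + J²)/(2*J))
o(23) + (1127 + g)*(-144 - 23*(-11)) = (½ + (½)*23) + (1127 - 150)*(-144 - 23*(-11)) = (½ + 23/2) + 977*(-144 + 253) = 12 + 977*109 = 12 + 106493 = 106505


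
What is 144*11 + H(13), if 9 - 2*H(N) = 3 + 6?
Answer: 1584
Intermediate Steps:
H(N) = 0 (H(N) = 9/2 - (3 + 6)/2 = 9/2 - ½*9 = 9/2 - 9/2 = 0)
144*11 + H(13) = 144*11 + 0 = 1584 + 0 = 1584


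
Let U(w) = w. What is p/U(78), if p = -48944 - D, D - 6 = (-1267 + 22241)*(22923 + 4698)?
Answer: -289685902/39 ≈ -7.4278e+6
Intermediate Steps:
D = 579322860 (D = 6 + (-1267 + 22241)*(22923 + 4698) = 6 + 20974*27621 = 6 + 579322854 = 579322860)
p = -579371804 (p = -48944 - 1*579322860 = -48944 - 579322860 = -579371804)
p/U(78) = -579371804/78 = -579371804*1/78 = -289685902/39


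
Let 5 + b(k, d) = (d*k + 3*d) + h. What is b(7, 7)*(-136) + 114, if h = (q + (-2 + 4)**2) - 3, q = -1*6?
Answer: -8046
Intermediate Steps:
q = -6
h = -5 (h = (-6 + (-2 + 4)**2) - 3 = (-6 + 2**2) - 3 = (-6 + 4) - 3 = -2 - 3 = -5)
b(k, d) = -10 + 3*d + d*k (b(k, d) = -5 + ((d*k + 3*d) - 5) = -5 + ((3*d + d*k) - 5) = -5 + (-5 + 3*d + d*k) = -10 + 3*d + d*k)
b(7, 7)*(-136) + 114 = (-10 + 3*7 + 7*7)*(-136) + 114 = (-10 + 21 + 49)*(-136) + 114 = 60*(-136) + 114 = -8160 + 114 = -8046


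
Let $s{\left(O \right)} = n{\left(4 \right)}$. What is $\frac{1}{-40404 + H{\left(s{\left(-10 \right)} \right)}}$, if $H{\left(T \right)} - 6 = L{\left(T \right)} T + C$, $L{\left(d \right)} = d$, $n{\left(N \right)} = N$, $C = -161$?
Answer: $- \frac{1}{40543} \approx -2.4665 \cdot 10^{-5}$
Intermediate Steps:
$s{\left(O \right)} = 4$
$H{\left(T \right)} = -155 + T^{2}$ ($H{\left(T \right)} = 6 + \left(T T - 161\right) = 6 + \left(T^{2} - 161\right) = 6 + \left(-161 + T^{2}\right) = -155 + T^{2}$)
$\frac{1}{-40404 + H{\left(s{\left(-10 \right)} \right)}} = \frac{1}{-40404 - \left(155 - 4^{2}\right)} = \frac{1}{-40404 + \left(-155 + 16\right)} = \frac{1}{-40404 - 139} = \frac{1}{-40543} = - \frac{1}{40543}$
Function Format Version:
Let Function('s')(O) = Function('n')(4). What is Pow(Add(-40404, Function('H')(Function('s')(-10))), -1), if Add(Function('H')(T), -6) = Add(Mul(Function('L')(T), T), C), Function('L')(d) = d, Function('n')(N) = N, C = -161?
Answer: Rational(-1, 40543) ≈ -2.4665e-5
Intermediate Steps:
Function('s')(O) = 4
Function('H')(T) = Add(-155, Pow(T, 2)) (Function('H')(T) = Add(6, Add(Mul(T, T), -161)) = Add(6, Add(Pow(T, 2), -161)) = Add(6, Add(-161, Pow(T, 2))) = Add(-155, Pow(T, 2)))
Pow(Add(-40404, Function('H')(Function('s')(-10))), -1) = Pow(Add(-40404, Add(-155, Pow(4, 2))), -1) = Pow(Add(-40404, Add(-155, 16)), -1) = Pow(Add(-40404, -139), -1) = Pow(-40543, -1) = Rational(-1, 40543)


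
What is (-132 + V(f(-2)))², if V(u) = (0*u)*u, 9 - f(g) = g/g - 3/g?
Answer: 17424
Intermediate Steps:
f(g) = 8 + 3/g (f(g) = 9 - (g/g - 3/g) = 9 - (1 - 3/g) = 9 + (-1 + 3/g) = 8 + 3/g)
V(u) = 0 (V(u) = 0*u = 0)
(-132 + V(f(-2)))² = (-132 + 0)² = (-132)² = 17424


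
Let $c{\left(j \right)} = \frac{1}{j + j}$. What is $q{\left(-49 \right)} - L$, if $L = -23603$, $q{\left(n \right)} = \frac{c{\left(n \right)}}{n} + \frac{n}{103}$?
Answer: $\frac{11673950223}{494606} \approx 23603.0$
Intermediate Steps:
$c{\left(j \right)} = \frac{1}{2 j}$
$q{\left(n \right)} = \frac{1}{2 n^{2}} + \frac{n}{103}$ ($q{\left(n \right)} = \frac{\frac{1}{2} \frac{1}{n}}{n} + \frac{n}{103} = \frac{1}{2 n^{2}} + n \frac{1}{103} = \frac{1}{2 n^{2}} + \frac{n}{103}$)
$q{\left(-49 \right)} - L = \left(\frac{1}{2 \cdot 2401} + \frac{1}{103} \left(-49\right)\right) - -23603 = \left(\frac{1}{2} \cdot \frac{1}{2401} - \frac{49}{103}\right) + 23603 = \left(\frac{1}{4802} - \frac{49}{103}\right) + 23603 = - \frac{235195}{494606} + 23603 = \frac{11673950223}{494606}$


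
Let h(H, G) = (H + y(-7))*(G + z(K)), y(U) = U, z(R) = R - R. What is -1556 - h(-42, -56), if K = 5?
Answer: -4300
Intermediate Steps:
z(R) = 0
h(H, G) = G*(-7 + H) (h(H, G) = (H - 7)*(G + 0) = (-7 + H)*G = G*(-7 + H))
-1556 - h(-42, -56) = -1556 - (-56)*(-7 - 42) = -1556 - (-56)*(-49) = -1556 - 1*2744 = -1556 - 2744 = -4300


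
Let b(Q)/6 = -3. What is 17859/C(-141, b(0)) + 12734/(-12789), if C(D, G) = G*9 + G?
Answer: -25632319/255780 ≈ -100.21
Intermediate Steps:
b(Q) = -18 (b(Q) = 6*(-3) = -18)
C(D, G) = 10*G (C(D, G) = 9*G + G = 10*G)
17859/C(-141, b(0)) + 12734/(-12789) = 17859/((10*(-18))) + 12734/(-12789) = 17859/(-180) + 12734*(-1/12789) = 17859*(-1/180) - 12734/12789 = -5953/60 - 12734/12789 = -25632319/255780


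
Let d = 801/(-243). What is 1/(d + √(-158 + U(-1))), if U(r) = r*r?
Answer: -2403/122374 - 729*I*√157/122374 ≈ -0.019637 - 0.074643*I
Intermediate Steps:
U(r) = r²
d = -89/27 (d = 801*(-1/243) = -89/27 ≈ -3.2963)
1/(d + √(-158 + U(-1))) = 1/(-89/27 + √(-158 + (-1)²)) = 1/(-89/27 + √(-158 + 1)) = 1/(-89/27 + √(-157)) = 1/(-89/27 + I*√157)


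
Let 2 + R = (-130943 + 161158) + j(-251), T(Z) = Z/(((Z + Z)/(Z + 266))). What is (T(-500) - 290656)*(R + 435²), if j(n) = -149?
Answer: -63763320397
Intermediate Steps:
T(Z) = 133 + Z/2 (T(Z) = Z/(((2*Z)/(266 + Z))) = Z/((2*Z/(266 + Z))) = Z*((266 + Z)/(2*Z)) = 133 + Z/2)
R = 30064 (R = -2 + ((-130943 + 161158) - 149) = -2 + (30215 - 149) = -2 + 30066 = 30064)
(T(-500) - 290656)*(R + 435²) = ((133 + (½)*(-500)) - 290656)*(30064 + 435²) = ((133 - 250) - 290656)*(30064 + 189225) = (-117 - 290656)*219289 = -290773*219289 = -63763320397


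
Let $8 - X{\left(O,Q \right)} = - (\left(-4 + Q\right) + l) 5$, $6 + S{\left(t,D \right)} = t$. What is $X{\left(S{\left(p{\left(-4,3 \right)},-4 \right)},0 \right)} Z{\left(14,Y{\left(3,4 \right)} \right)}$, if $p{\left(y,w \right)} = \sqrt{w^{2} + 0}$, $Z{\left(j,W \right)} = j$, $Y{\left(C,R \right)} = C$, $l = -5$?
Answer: $-518$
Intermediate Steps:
$p{\left(y,w \right)} = \sqrt{w^{2}}$
$S{\left(t,D \right)} = -6 + t$
$X{\left(O,Q \right)} = -37 + 5 Q$ ($X{\left(O,Q \right)} = 8 - - (\left(-4 + Q\right) - 5) 5 = 8 - - (-9 + Q) 5 = 8 - \left(9 - Q\right) 5 = 8 - \left(45 - 5 Q\right) = 8 + \left(-45 + 5 Q\right) = -37 + 5 Q$)
$X{\left(S{\left(p{\left(-4,3 \right)},-4 \right)},0 \right)} Z{\left(14,Y{\left(3,4 \right)} \right)} = \left(-37 + 5 \cdot 0\right) 14 = \left(-37 + 0\right) 14 = \left(-37\right) 14 = -518$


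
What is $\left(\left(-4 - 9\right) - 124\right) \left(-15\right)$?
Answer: $2055$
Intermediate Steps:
$\left(\left(-4 - 9\right) - 124\right) \left(-15\right) = \left(-13 - 124\right) \left(-15\right) = \left(-137\right) \left(-15\right) = 2055$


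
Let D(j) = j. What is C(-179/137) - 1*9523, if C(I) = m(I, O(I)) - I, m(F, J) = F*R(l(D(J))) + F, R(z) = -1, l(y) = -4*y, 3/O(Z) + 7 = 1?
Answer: -1304472/137 ≈ -9521.7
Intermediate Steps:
O(Z) = -½ (O(Z) = 3/(-7 + 1) = 3/(-6) = 3*(-⅙) = -½)
m(F, J) = 0 (m(F, J) = F*(-1) + F = -F + F = 0)
C(I) = -I (C(I) = 0 - I = -I)
C(-179/137) - 1*9523 = -(-179)/137 - 1*9523 = -(-179)/137 - 9523 = -1*(-179/137) - 9523 = 179/137 - 9523 = -1304472/137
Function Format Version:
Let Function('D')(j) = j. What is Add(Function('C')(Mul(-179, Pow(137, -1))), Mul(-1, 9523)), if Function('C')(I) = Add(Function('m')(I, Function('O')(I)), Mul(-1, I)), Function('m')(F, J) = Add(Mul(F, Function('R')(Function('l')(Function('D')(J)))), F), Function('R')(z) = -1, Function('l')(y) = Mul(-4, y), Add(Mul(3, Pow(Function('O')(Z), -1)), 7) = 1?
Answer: Rational(-1304472, 137) ≈ -9521.7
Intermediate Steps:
Function('O')(Z) = Rational(-1, 2) (Function('O')(Z) = Mul(3, Pow(Add(-7, 1), -1)) = Mul(3, Pow(-6, -1)) = Mul(3, Rational(-1, 6)) = Rational(-1, 2))
Function('m')(F, J) = 0 (Function('m')(F, J) = Add(Mul(F, -1), F) = Add(Mul(-1, F), F) = 0)
Function('C')(I) = Mul(-1, I) (Function('C')(I) = Add(0, Mul(-1, I)) = Mul(-1, I))
Add(Function('C')(Mul(-179, Pow(137, -1))), Mul(-1, 9523)) = Add(Mul(-1, Mul(-179, Pow(137, -1))), Mul(-1, 9523)) = Add(Mul(-1, Mul(-179, Rational(1, 137))), -9523) = Add(Mul(-1, Rational(-179, 137)), -9523) = Add(Rational(179, 137), -9523) = Rational(-1304472, 137)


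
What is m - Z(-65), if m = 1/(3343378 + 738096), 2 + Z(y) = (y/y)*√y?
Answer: 8162949/4081474 - I*√65 ≈ 2.0 - 8.0623*I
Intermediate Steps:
Z(y) = -2 + √y (Z(y) = -2 + (y/y)*√y = -2 + 1*√y = -2 + √y)
m = 1/4081474 ≈ 2.4501e-7
m - Z(-65) = 1/4081474 - (-2 + √(-65)) = 1/4081474 - (-2 + I*√65) = 1/4081474 + (2 - I*√65) = 8162949/4081474 - I*√65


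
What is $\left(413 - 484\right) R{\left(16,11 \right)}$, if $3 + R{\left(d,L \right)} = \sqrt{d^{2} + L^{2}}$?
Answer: $213 - 71 \sqrt{377} \approx -1165.6$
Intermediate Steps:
$R{\left(d,L \right)} = -3 + \sqrt{L^{2} + d^{2}}$ ($R{\left(d,L \right)} = -3 + \sqrt{d^{2} + L^{2}} = -3 + \sqrt{L^{2} + d^{2}}$)
$\left(413 - 484\right) R{\left(16,11 \right)} = \left(413 - 484\right) \left(-3 + \sqrt{11^{2} + 16^{2}}\right) = - 71 \left(-3 + \sqrt{121 + 256}\right) = - 71 \left(-3 + \sqrt{377}\right) = 213 - 71 \sqrt{377}$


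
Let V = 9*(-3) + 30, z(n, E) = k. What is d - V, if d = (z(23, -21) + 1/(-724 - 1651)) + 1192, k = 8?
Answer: 2842874/2375 ≈ 1197.0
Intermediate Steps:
z(n, E) = 8
V = 3 (V = -27 + 30 = 3)
d = 2849999/2375 (d = (8 + 1/(-724 - 1651)) + 1192 = (8 + 1/(-2375)) + 1192 = (8 - 1/2375) + 1192 = 18999/2375 + 1192 = 2849999/2375 ≈ 1200.0)
d - V = 2849999/2375 - 1*3 = 2849999/2375 - 3 = 2842874/2375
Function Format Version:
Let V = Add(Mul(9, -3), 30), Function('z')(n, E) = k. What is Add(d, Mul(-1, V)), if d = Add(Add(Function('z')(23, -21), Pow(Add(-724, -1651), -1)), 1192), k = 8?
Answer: Rational(2842874, 2375) ≈ 1197.0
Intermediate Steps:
Function('z')(n, E) = 8
V = 3 (V = Add(-27, 30) = 3)
d = Rational(2849999, 2375) (d = Add(Add(8, Pow(Add(-724, -1651), -1)), 1192) = Add(Add(8, Pow(-2375, -1)), 1192) = Add(Add(8, Rational(-1, 2375)), 1192) = Add(Rational(18999, 2375), 1192) = Rational(2849999, 2375) ≈ 1200.0)
Add(d, Mul(-1, V)) = Add(Rational(2849999, 2375), Mul(-1, 3)) = Add(Rational(2849999, 2375), -3) = Rational(2842874, 2375)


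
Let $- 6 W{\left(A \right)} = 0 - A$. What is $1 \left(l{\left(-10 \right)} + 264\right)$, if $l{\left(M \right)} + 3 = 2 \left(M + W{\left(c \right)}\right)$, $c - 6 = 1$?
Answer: $\frac{730}{3} \approx 243.33$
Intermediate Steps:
$c = 7$ ($c = 6 + 1 = 7$)
$W{\left(A \right)} = \frac{A}{6}$ ($W{\left(A \right)} = - \frac{0 - A}{6} = - \frac{\left(-1\right) A}{6} = \frac{A}{6}$)
$l{\left(M \right)} = - \frac{2}{3} + 2 M$ ($l{\left(M \right)} = -3 + 2 \left(M + \frac{1}{6} \cdot 7\right) = -3 + 2 \left(M + \frac{7}{6}\right) = -3 + 2 \left(\frac{7}{6} + M\right) = -3 + \left(\frac{7}{3} + 2 M\right) = - \frac{2}{3} + 2 M$)
$1 \left(l{\left(-10 \right)} + 264\right) = 1 \left(\left(- \frac{2}{3} + 2 \left(-10\right)\right) + 264\right) = 1 \left(\left(- \frac{2}{3} - 20\right) + 264\right) = 1 \left(- \frac{62}{3} + 264\right) = 1 \cdot \frac{730}{3} = \frac{730}{3}$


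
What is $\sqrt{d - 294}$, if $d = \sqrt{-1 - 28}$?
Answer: $\sqrt{-294 + i \sqrt{29}} \approx 0.157 + 17.147 i$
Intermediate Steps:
$d = i \sqrt{29}$ ($d = \sqrt{-29} = i \sqrt{29} \approx 5.3852 i$)
$\sqrt{d - 294} = \sqrt{i \sqrt{29} - 294} = \sqrt{-294 + i \sqrt{29}}$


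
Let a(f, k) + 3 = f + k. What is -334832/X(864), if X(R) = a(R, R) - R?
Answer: -334832/861 ≈ -388.89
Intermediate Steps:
a(f, k) = -3 + f + k (a(f, k) = -3 + (f + k) = -3 + f + k)
X(R) = -3 + R (X(R) = (-3 + R + R) - R = (-3 + 2*R) - R = -3 + R)
-334832/X(864) = -334832/(-3 + 864) = -334832/861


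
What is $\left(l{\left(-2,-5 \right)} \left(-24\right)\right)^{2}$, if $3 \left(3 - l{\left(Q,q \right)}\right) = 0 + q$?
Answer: $12544$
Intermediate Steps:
$l{\left(Q,q \right)} = 3 - \frac{q}{3}$ ($l{\left(Q,q \right)} = 3 - \frac{0 + q}{3} = 3 - \frac{q}{3}$)
$\left(l{\left(-2,-5 \right)} \left(-24\right)\right)^{2} = \left(\left(3 - - \frac{5}{3}\right) \left(-24\right)\right)^{2} = \left(\left(3 + \frac{5}{3}\right) \left(-24\right)\right)^{2} = \left(\frac{14}{3} \left(-24\right)\right)^{2} = \left(-112\right)^{2} = 12544$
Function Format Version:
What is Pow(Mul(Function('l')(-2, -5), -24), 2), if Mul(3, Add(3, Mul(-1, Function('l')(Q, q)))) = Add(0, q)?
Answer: 12544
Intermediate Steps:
Function('l')(Q, q) = Add(3, Mul(Rational(-1, 3), q)) (Function('l')(Q, q) = Add(3, Mul(Rational(-1, 3), Add(0, q))) = Add(3, Mul(Rational(-1, 3), q)))
Pow(Mul(Function('l')(-2, -5), -24), 2) = Pow(Mul(Add(3, Mul(Rational(-1, 3), -5)), -24), 2) = Pow(Mul(Add(3, Rational(5, 3)), -24), 2) = Pow(Mul(Rational(14, 3), -24), 2) = Pow(-112, 2) = 12544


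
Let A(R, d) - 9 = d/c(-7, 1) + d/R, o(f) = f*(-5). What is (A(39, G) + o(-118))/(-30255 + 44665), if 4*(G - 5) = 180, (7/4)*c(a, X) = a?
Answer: 45847/1123980 ≈ 0.040790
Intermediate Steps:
o(f) = -5*f
c(a, X) = 4*a/7
G = 50 (G = 5 + (¼)*180 = 5 + 45 = 50)
A(R, d) = 9 - d/4 + d/R (A(R, d) = 9 + (d/(((4/7)*(-7))) + d/R) = 9 + (d/(-4) + d/R) = 9 + (d*(-¼) + d/R) = 9 + (-d/4 + d/R) = 9 - d/4 + d/R)
(A(39, G) + o(-118))/(-30255 + 44665) = ((9 - ¼*50 + 50/39) - 5*(-118))/(-30255 + 44665) = ((9 - 25/2 + 50*(1/39)) + 590)/14410 = ((9 - 25/2 + 50/39) + 590)*(1/14410) = (-173/78 + 590)*(1/14410) = (45847/78)*(1/14410) = 45847/1123980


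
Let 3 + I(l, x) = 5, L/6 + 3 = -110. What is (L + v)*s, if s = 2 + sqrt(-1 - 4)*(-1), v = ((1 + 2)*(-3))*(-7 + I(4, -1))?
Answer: -1266 + 633*I*sqrt(5) ≈ -1266.0 + 1415.4*I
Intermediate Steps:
L = -678 (L = -18 + 6*(-110) = -18 - 660 = -678)
I(l, x) = 2 (I(l, x) = -3 + 5 = 2)
v = 45 (v = ((1 + 2)*(-3))*(-7 + 2) = (3*(-3))*(-5) = -9*(-5) = 45)
s = 2 - I*sqrt(5) (s = 2 + sqrt(-5)*(-1) = 2 + (I*sqrt(5))*(-1) = 2 - I*sqrt(5) ≈ 2.0 - 2.2361*I)
(L + v)*s = (-678 + 45)*(2 - I*sqrt(5)) = -633*(2 - I*sqrt(5)) = -1266 + 633*I*sqrt(5)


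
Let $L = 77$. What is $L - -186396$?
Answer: $186473$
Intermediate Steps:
$L - -186396 = 77 - -186396 = 77 + 186396 = 186473$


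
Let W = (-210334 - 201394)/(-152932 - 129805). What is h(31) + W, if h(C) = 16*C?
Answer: 140649280/282737 ≈ 497.46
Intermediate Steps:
W = 411728/282737 (W = -411728/(-282737) = -411728*(-1/282737) = 411728/282737 ≈ 1.4562)
h(31) + W = 16*31 + 411728/282737 = 496 + 411728/282737 = 140649280/282737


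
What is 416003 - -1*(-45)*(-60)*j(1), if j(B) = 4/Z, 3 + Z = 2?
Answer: 405203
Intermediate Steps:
Z = -1 (Z = -3 + 2 = -1)
j(B) = -4 (j(B) = 4/(-1) = 4*(-1) = -4)
416003 - -1*(-45)*(-60)*j(1) = 416003 - -1*(-45)*(-60)*(-4) = 416003 - 45*(-60)*(-4) = 416003 - (-2700)*(-4) = 416003 - 1*10800 = 416003 - 10800 = 405203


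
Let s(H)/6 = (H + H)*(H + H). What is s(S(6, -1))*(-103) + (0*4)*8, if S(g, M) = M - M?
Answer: 0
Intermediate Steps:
S(g, M) = 0
s(H) = 24*H**2 (s(H) = 6*((H + H)*(H + H)) = 6*((2*H)*(2*H)) = 6*(4*H**2) = 24*H**2)
s(S(6, -1))*(-103) + (0*4)*8 = (24*0**2)*(-103) + (0*4)*8 = (24*0)*(-103) + 0*8 = 0*(-103) + 0 = 0 + 0 = 0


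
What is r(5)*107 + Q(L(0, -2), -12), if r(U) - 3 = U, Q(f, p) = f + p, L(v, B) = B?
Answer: 842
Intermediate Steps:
r(U) = 3 + U
r(5)*107 + Q(L(0, -2), -12) = (3 + 5)*107 + (-2 - 12) = 8*107 - 14 = 856 - 14 = 842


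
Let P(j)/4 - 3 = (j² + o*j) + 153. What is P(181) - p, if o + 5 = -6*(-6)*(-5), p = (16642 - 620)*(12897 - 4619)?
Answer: -132632388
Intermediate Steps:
p = 132630116 (p = 16022*8278 = 132630116)
o = -185 (o = -5 - 6*(-6)*(-5) = -5 + 36*(-5) = -5 - 180 = -185)
P(j) = 624 - 740*j + 4*j² (P(j) = 12 + 4*((j² - 185*j) + 153) = 12 + 4*(153 + j² - 185*j) = 12 + (612 - 740*j + 4*j²) = 624 - 740*j + 4*j²)
P(181) - p = (624 - 740*181 + 4*181²) - 1*132630116 = (624 - 133940 + 4*32761) - 132630116 = (624 - 133940 + 131044) - 132630116 = -2272 - 132630116 = -132632388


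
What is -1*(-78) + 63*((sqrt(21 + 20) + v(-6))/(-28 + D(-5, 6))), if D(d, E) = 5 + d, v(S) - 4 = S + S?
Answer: 96 - 9*sqrt(41)/4 ≈ 81.593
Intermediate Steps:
v(S) = 4 + 2*S (v(S) = 4 + (S + S) = 4 + 2*S)
-1*(-78) + 63*((sqrt(21 + 20) + v(-6))/(-28 + D(-5, 6))) = -1*(-78) + 63*((sqrt(21 + 20) + (4 + 2*(-6)))/(-28 + (5 - 5))) = 78 + 63*((sqrt(41) + (4 - 12))/(-28 + 0)) = 78 + 63*((sqrt(41) - 8)/(-28)) = 78 + 63*((-8 + sqrt(41))*(-1/28)) = 78 + 63*(2/7 - sqrt(41)/28) = 78 + (18 - 9*sqrt(41)/4) = 96 - 9*sqrt(41)/4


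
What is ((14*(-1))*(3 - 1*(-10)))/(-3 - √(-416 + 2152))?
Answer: -546/1727 + 364*√434/1727 ≈ 4.0747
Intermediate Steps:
((14*(-1))*(3 - 1*(-10)))/(-3 - √(-416 + 2152)) = (-14*(3 + 10))/(-3 - √1736) = (-14*13)/(-3 - 2*√434) = -182/(-3 - 2*√434)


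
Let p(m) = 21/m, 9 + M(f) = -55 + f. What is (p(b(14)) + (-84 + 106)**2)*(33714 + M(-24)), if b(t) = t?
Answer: 16325423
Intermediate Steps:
M(f) = -64 + f (M(f) = -9 + (-55 + f) = -64 + f)
(p(b(14)) + (-84 + 106)**2)*(33714 + M(-24)) = (21/14 + (-84 + 106)**2)*(33714 + (-64 - 24)) = (21*(1/14) + 22**2)*(33714 - 88) = (3/2 + 484)*33626 = (971/2)*33626 = 16325423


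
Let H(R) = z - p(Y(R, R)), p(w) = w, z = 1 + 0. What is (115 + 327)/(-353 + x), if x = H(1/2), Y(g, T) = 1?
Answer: -442/353 ≈ -1.2521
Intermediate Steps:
z = 1
H(R) = 0 (H(R) = 1 - 1*1 = 1 - 1 = 0)
x = 0
(115 + 327)/(-353 + x) = (115 + 327)/(-353 + 0) = 442/(-353) = 442*(-1/353) = -442/353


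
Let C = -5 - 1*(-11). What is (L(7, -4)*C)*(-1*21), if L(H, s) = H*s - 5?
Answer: 4158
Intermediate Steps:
L(H, s) = -5 + H*s
C = 6 (C = -5 + 11 = 6)
(L(7, -4)*C)*(-1*21) = ((-5 + 7*(-4))*6)*(-1*21) = ((-5 - 28)*6)*(-21) = -33*6*(-21) = -198*(-21) = 4158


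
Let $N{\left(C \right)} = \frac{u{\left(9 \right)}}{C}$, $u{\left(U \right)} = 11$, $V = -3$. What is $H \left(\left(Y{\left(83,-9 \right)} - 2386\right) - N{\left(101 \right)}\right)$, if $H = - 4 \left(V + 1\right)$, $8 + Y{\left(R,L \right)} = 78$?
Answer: $- \frac{1871416}{101} \approx -18529.0$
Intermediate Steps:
$Y{\left(R,L \right)} = 70$ ($Y{\left(R,L \right)} = -8 + 78 = 70$)
$N{\left(C \right)} = \frac{11}{C}$
$H = 8$ ($H = - 4 \left(-3 + 1\right) = \left(-4\right) \left(-2\right) = 8$)
$H \left(\left(Y{\left(83,-9 \right)} - 2386\right) - N{\left(101 \right)}\right) = 8 \left(\left(70 - 2386\right) - \frac{11}{101}\right) = 8 \left(-2316 - 11 \cdot \frac{1}{101}\right) = 8 \left(-2316 - \frac{11}{101}\right) = 8 \left(- \frac{233927}{101}\right) = - \frac{1871416}{101}$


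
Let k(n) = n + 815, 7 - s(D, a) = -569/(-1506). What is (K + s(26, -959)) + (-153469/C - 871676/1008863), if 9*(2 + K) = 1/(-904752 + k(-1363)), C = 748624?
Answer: 1372016210967804765047/386139918452575755600 ≈ 3.5532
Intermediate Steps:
s(D, a) = 9973/1506 (s(D, a) = 7 - (-569)/(-1506) = 7 - (-569)*(-1)/1506 = 7 - 1*569/1506 = 7 - 569/1506 = 9973/1506)
k(n) = 815 + n
K = -16295401/8147700 (K = -2 + 1/(9*(-904752 + (815 - 1363))) = -2 + 1/(9*(-904752 - 548)) = -2 + (⅑)/(-905300) = -2 + (⅑)*(-1/905300) = -2 - 1/8147700 = -16295401/8147700 ≈ -2.0000)
(K + s(26, -959)) + (-153469/C - 871676/1008863) = (-16295401/8147700 + 9973/1506) + (-153469/748624 - 871676/1008863) = 9452689699/2045072700 + (-153469*1/748624 - 871676*1/1008863) = 9452689699/2045072700 + (-153469/748624 - 871676/1008863) = 9452689699/2045072700 - 807386769571/755259054512 = 1372016210967804765047/386139918452575755600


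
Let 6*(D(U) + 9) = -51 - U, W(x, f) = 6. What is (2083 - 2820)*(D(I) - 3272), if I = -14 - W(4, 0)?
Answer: 14531429/6 ≈ 2.4219e+6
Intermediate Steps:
I = -20 (I = -14 - 1*6 = -14 - 6 = -20)
D(U) = -35/2 - U/6 (D(U) = -9 + (-51 - U)/6 = -9 + (-17/2 - U/6) = -35/2 - U/6)
(2083 - 2820)*(D(I) - 3272) = (2083 - 2820)*((-35/2 - 1/6*(-20)) - 3272) = -737*((-35/2 + 10/3) - 3272) = -737*(-85/6 - 3272) = -737*(-19717/6) = 14531429/6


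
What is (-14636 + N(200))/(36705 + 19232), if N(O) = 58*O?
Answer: -3036/55937 ≈ -0.054275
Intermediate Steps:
(-14636 + N(200))/(36705 + 19232) = (-14636 + 58*200)/(36705 + 19232) = (-14636 + 11600)/55937 = -3036*1/55937 = -3036/55937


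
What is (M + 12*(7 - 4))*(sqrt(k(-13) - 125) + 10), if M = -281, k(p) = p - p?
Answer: -2450 - 1225*I*sqrt(5) ≈ -2450.0 - 2739.2*I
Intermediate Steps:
k(p) = 0
(M + 12*(7 - 4))*(sqrt(k(-13) - 125) + 10) = (-281 + 12*(7 - 4))*(sqrt(0 - 125) + 10) = (-281 + 12*3)*(sqrt(-125) + 10) = (-281 + 36)*(5*I*sqrt(5) + 10) = -245*(10 + 5*I*sqrt(5)) = -2450 - 1225*I*sqrt(5)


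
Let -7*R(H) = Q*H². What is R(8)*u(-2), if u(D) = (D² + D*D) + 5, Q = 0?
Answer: 0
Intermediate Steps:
R(H) = 0 (R(H) = -0*H² = -⅐*0 = 0)
u(D) = 5 + 2*D² (u(D) = (D² + D²) + 5 = 2*D² + 5 = 5 + 2*D²)
R(8)*u(-2) = 0*(5 + 2*(-2)²) = 0*(5 + 2*4) = 0*(5 + 8) = 0*13 = 0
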